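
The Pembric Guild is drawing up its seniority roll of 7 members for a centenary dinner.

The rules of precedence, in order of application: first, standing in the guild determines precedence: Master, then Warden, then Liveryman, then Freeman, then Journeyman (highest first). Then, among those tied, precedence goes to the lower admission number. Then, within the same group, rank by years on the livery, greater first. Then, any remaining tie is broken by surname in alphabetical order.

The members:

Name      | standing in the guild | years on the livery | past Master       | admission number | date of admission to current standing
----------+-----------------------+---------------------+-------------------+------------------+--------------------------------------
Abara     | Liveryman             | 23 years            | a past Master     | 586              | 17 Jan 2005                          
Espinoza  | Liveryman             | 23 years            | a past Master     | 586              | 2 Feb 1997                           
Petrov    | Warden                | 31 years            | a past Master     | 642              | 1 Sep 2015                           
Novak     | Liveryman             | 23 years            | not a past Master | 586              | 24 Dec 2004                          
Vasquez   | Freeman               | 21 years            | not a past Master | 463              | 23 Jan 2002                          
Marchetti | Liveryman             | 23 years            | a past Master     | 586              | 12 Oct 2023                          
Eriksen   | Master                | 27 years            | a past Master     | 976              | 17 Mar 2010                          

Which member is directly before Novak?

By standing in the guild: Eriksen (Master); then Petrov (Warden); then Abara, Espinoza, Marchetti and Novak (Liveryman); then Vasquez (Freeman).
Abara, Espinoza, Marchetti and Novak all have admission number 586, so the next rule applies.
Abara, Espinoza, Marchetti and Novak all have years on the livery 23 years, so the next rule applies.
Among Abara, Espinoza, Marchetti and Novak, alphabetically by surname: Abara before Espinoza before Marchetti before Novak.
Order: Eriksen, Petrov, Abara, Espinoza, Marchetti, Novak, Vasquez.

Marchetti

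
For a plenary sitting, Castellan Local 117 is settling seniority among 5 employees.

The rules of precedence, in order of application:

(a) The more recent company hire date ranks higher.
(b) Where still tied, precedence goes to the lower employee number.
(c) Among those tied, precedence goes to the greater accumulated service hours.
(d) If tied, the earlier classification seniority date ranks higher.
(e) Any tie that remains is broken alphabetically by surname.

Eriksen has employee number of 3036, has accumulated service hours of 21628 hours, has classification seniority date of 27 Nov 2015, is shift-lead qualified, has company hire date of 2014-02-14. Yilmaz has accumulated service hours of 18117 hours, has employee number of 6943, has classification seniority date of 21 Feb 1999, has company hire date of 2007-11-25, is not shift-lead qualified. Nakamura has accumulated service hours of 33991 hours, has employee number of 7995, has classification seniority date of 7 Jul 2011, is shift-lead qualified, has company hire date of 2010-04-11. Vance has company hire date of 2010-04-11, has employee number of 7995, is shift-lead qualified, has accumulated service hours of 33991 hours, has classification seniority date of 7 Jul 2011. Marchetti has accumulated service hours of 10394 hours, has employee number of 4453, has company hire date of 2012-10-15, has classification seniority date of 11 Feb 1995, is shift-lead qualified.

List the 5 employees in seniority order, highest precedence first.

By company hire date (later first): Eriksen (2014-02-14); then Marchetti (2012-10-15); then Nakamura and Vance (both 2010-04-11); then Yilmaz (2007-11-25).
Nakamura and Vance both have employee number 7995, so the next rule applies.
Nakamura and Vance both have accumulated service hours 33991 hours, so the next rule applies.
Nakamura and Vance both have classification seniority date 7 Jul 2011, so the next rule applies.
Among Nakamura and Vance, alphabetically by surname: Nakamura before Vance.
Full order: Eriksen, Marchetti, Nakamura, Vance, Yilmaz.

Eriksen, Marchetti, Nakamura, Vance, Yilmaz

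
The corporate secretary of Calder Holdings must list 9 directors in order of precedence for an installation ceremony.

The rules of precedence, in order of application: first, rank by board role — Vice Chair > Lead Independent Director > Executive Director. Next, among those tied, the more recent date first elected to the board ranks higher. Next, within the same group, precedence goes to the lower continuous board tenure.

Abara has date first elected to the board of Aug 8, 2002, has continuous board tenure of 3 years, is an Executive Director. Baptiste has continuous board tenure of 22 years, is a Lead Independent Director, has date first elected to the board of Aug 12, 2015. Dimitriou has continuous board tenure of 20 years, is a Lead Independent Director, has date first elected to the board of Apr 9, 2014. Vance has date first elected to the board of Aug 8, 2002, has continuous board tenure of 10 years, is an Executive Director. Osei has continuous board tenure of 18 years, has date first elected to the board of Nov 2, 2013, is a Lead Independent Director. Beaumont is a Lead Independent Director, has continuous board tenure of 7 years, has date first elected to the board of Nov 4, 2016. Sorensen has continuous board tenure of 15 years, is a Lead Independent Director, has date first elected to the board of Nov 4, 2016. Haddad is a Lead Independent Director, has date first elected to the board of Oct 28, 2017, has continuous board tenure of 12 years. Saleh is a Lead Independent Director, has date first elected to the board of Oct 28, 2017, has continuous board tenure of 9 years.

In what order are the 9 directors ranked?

By board role: Saleh, Haddad, Beaumont, Sorensen, Baptiste, Dimitriou and Osei (Lead Independent Director); then Abara and Vance (Executive Director).
Among Saleh, Haddad, Beaumont, Sorensen, Baptiste, Dimitriou and Osei, by date first elected to the board (later first): Saleh and Haddad (Oct 28, 2017) before Beaumont and Sorensen (Nov 4, 2016) before Baptiste (Aug 12, 2015) before Dimitriou (Apr 9, 2014) before Osei (Nov 2, 2013).
Among Saleh and Haddad, by continuous board tenure (lower first): Saleh (9 years) before Haddad (12 years).
Among Beaumont and Sorensen, by continuous board tenure (lower first): Beaumont (7 years) before Sorensen (15 years).
Abara and Vance both have date first elected to the board Aug 8, 2002, so the next rule applies.
Among Abara and Vance, by continuous board tenure (lower first): Abara (3 years) before Vance (10 years).
Full order: Saleh, Haddad, Beaumont, Sorensen, Baptiste, Dimitriou, Osei, Abara, Vance.

Saleh, Haddad, Beaumont, Sorensen, Baptiste, Dimitriou, Osei, Abara, Vance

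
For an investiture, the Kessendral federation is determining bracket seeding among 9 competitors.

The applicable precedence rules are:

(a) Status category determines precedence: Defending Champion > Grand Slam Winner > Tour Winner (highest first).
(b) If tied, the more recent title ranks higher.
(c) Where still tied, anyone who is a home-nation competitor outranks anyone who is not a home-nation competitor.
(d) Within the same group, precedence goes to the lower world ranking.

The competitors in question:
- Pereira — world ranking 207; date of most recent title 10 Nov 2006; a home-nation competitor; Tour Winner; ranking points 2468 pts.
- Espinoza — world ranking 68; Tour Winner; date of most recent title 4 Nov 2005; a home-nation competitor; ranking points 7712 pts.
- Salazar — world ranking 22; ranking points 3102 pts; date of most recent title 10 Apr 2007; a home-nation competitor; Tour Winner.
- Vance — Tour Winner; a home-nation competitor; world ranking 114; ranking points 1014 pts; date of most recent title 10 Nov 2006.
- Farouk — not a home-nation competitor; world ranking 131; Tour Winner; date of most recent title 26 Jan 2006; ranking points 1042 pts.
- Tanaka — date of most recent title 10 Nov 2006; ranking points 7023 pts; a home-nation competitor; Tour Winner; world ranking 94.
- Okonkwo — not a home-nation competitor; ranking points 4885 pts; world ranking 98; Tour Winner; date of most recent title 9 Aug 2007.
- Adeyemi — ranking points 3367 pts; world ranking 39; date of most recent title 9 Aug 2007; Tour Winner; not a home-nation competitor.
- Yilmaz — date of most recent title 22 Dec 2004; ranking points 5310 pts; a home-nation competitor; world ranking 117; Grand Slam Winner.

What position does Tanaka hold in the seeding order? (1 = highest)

By status category: Yilmaz (Grand Slam Winner); then Adeyemi, Okonkwo, Salazar, Tanaka, Vance, Pereira, Farouk and Espinoza (Tour Winner).
Among Adeyemi, Okonkwo, Salazar, Tanaka, Vance, Pereira, Farouk and Espinoza, by date of most recent title (later first): Adeyemi and Okonkwo (9 Aug 2007) before Salazar (10 Apr 2007) before Tanaka, Vance and Pereira (10 Nov 2006) before Farouk (26 Jan 2006) before Espinoza (4 Nov 2005).
Adeyemi and Okonkwo are each not a home-nation competitor, so the next rule applies.
Among Adeyemi and Okonkwo, by world ranking (lower first): Adeyemi (39) before Okonkwo (98).
Tanaka, Vance and Pereira are each a home-nation competitor, so the next rule applies.
Among Tanaka, Vance and Pereira, by world ranking (lower first): Tanaka (94) before Vance (114) before Pereira (207).
Order: Yilmaz, Adeyemi, Okonkwo, Salazar, Tanaka, Vance, Pereira, Farouk, Espinoza. So position 5.

5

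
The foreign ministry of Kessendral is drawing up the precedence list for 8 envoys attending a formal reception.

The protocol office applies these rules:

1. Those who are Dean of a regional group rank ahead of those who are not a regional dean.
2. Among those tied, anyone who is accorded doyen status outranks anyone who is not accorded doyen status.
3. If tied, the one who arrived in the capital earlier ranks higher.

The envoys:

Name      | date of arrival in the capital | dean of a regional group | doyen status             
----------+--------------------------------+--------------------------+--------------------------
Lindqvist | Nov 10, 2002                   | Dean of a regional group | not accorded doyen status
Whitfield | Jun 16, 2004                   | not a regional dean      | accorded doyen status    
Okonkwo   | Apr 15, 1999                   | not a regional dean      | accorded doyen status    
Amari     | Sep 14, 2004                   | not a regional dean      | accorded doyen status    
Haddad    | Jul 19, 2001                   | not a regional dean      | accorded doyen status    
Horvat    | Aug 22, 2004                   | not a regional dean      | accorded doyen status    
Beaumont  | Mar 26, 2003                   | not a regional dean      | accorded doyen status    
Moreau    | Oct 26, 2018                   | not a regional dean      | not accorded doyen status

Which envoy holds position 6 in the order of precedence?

Horvat

By the first rule: Lindqvist (Dean of a regional group); then Okonkwo, Haddad, Beaumont, Whitfield, Horvat, Amari and Moreau (each not a regional dean).
Among Okonkwo, Haddad, Beaumont, Whitfield, Horvat, Amari and Moreau, accorded doyen status before not accorded doyen status: Okonkwo, Haddad, Beaumont, Whitfield, Horvat and Amari (accorded doyen status) before Moreau (not accorded doyen status).
Among Okonkwo, Haddad, Beaumont, Whitfield, Horvat and Amari, by date of arrival in the capital (earlier first): Okonkwo (Apr 15, 1999) before Haddad (Jul 19, 2001) before Beaumont (Mar 26, 2003) before Whitfield (Jun 16, 2004) before Horvat (Aug 22, 2004) before Amari (Sep 14, 2004).
Order: Lindqvist, Okonkwo, Haddad, Beaumont, Whitfield, Horvat, Amari, Moreau.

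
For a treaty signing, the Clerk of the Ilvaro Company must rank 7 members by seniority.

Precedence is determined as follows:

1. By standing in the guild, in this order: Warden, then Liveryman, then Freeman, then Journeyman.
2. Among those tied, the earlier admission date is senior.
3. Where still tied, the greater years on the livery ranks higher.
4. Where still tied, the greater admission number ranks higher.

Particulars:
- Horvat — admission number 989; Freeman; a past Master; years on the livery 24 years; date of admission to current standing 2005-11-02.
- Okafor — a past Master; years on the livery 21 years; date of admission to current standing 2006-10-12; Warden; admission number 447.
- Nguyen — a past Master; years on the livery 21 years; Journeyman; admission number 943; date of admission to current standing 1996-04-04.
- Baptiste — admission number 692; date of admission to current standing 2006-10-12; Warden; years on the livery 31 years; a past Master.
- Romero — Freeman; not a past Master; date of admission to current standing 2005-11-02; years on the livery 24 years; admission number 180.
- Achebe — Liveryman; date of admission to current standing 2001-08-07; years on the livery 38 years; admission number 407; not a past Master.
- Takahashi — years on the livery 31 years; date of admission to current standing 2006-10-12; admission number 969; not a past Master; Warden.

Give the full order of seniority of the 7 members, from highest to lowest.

By standing in the guild: Takahashi, Baptiste and Okafor (Warden); then Achebe (Liveryman); then Horvat and Romero (Freeman); then Nguyen (Journeyman).
Takahashi, Baptiste and Okafor all have date of admission to current standing 2006-10-12, so the next rule applies.
Among Takahashi, Baptiste and Okafor, by years on the livery (higher first): Takahashi and Baptiste (31 years) before Okafor (21 years).
Among Takahashi and Baptiste, by admission number (higher first): Takahashi (969) before Baptiste (692).
Horvat and Romero both have date of admission to current standing 2005-11-02, so the next rule applies.
Horvat and Romero both have years on the livery 24 years, so the next rule applies.
Among Horvat and Romero, by admission number (higher first): Horvat (989) before Romero (180).
Full order: Takahashi, Baptiste, Okafor, Achebe, Horvat, Romero, Nguyen.

Takahashi, Baptiste, Okafor, Achebe, Horvat, Romero, Nguyen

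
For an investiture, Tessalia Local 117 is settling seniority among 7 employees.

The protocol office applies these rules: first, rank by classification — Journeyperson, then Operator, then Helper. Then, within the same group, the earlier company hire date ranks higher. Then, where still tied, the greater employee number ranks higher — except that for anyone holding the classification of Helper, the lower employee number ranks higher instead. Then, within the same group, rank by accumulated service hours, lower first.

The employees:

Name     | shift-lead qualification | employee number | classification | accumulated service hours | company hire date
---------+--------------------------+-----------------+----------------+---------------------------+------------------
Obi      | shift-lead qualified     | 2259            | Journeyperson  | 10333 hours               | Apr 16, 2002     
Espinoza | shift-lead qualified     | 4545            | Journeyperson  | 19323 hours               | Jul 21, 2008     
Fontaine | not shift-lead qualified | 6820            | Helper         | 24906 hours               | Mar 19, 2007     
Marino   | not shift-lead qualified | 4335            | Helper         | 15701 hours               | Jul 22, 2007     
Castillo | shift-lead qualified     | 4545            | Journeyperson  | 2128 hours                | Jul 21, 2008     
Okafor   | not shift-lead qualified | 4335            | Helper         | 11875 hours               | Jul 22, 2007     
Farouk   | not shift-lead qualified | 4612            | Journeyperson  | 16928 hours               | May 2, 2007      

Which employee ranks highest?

Obi

By classification: Obi, Farouk, Castillo and Espinoza (Journeyperson); then Fontaine, Okafor and Marino (Helper).
Among Obi, Farouk, Castillo and Espinoza, by company hire date (earlier first): Obi (Apr 16, 2002) before Farouk (May 2, 2007) before Castillo and Espinoza (Jul 21, 2008).
Castillo and Espinoza both have employee number 4545, so the next rule applies.
Among Castillo and Espinoza, by accumulated service hours (lower first): Castillo (2128 hours) before Espinoza (19323 hours).
Among Fontaine, Okafor and Marino, by company hire date (earlier first): Fontaine (Mar 19, 2007) before Okafor and Marino (Jul 22, 2007).
Okafor and Marino both have employee number 4335, so the next rule applies.
Among Okafor and Marino, by accumulated service hours (lower first): Okafor (11875 hours) before Marino (15701 hours).
Order: Obi, Farouk, Castillo, Espinoza, Fontaine, Okafor, Marino.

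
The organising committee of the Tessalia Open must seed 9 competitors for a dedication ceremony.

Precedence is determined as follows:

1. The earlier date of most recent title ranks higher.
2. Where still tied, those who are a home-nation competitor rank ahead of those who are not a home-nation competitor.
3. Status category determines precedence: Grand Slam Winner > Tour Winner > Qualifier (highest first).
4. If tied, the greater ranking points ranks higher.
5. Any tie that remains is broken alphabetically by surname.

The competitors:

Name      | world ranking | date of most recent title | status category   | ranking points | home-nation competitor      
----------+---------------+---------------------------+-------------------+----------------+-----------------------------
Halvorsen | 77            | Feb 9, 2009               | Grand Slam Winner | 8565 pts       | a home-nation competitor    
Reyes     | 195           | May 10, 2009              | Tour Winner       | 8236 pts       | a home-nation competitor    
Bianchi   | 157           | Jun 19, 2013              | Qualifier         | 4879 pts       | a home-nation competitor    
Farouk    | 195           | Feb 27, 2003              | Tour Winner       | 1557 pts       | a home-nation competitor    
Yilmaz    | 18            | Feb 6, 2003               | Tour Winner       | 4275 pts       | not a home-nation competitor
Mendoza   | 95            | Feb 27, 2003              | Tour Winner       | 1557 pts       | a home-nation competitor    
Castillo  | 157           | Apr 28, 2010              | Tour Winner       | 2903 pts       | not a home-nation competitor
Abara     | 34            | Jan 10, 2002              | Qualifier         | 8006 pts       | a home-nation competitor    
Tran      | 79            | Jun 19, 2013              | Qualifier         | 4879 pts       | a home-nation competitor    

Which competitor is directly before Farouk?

By date of most recent title (earlier first): Abara (Jan 10, 2002); then Yilmaz (Feb 6, 2003); then Farouk and Mendoza (both Feb 27, 2003); then Halvorsen (Feb 9, 2009); then Reyes (May 10, 2009); then Castillo (Apr 28, 2010); then Bianchi and Tran (both Jun 19, 2013).
Farouk and Mendoza are each a home-nation competitor, so the next rule applies.
Farouk and Mendoza are each Tour Winner, so the next rule applies.
Farouk and Mendoza both have ranking points 1557 pts, so the next rule applies.
Among Farouk and Mendoza, alphabetically by surname: Farouk before Mendoza.
Bianchi and Tran are each a home-nation competitor, so the next rule applies.
Bianchi and Tran are each Qualifier, so the next rule applies.
Bianchi and Tran both have ranking points 4879 pts, so the next rule applies.
Among Bianchi and Tran, alphabetically by surname: Bianchi before Tran.
Order: Abara, Yilmaz, Farouk, Mendoza, Halvorsen, Reyes, Castillo, Bianchi, Tran.

Yilmaz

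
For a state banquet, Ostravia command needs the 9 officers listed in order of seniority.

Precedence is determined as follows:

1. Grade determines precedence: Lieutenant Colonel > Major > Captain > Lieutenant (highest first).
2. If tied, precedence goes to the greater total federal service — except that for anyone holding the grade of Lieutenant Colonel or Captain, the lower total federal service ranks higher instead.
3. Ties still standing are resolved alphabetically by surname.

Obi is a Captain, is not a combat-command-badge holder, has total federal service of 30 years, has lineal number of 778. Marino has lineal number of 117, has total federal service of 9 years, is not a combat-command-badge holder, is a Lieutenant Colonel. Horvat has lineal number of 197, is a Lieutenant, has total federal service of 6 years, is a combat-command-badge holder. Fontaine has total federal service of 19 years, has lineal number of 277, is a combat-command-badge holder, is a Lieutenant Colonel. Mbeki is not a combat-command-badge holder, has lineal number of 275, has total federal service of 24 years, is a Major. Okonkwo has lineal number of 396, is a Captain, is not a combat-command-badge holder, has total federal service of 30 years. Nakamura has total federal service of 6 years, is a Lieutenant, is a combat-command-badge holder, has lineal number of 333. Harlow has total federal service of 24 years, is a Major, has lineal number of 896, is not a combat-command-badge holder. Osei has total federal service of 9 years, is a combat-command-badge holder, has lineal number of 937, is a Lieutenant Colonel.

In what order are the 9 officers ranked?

Marino, Osei, Fontaine, Harlow, Mbeki, Obi, Okonkwo, Horvat, Nakamura

By grade: Marino, Osei and Fontaine (Lieutenant Colonel); then Harlow and Mbeki (Major); then Obi and Okonkwo (Captain); then Horvat and Nakamura (Lieutenant).
Among Marino, Osei and Fontaine, by total federal service (lower first) (reversed rule for this group): Marino and Osei (9 years) before Fontaine (19 years).
Among Marino and Osei, alphabetically by surname: Marino before Osei.
Harlow and Mbeki both have total federal service 24 years, so the next rule applies.
Among Harlow and Mbeki, alphabetically by surname: Harlow before Mbeki.
Obi and Okonkwo both have total federal service 30 years, so the next rule applies.
Among Obi and Okonkwo, alphabetically by surname: Obi before Okonkwo.
Horvat and Nakamura both have total federal service 6 years, so the next rule applies.
Among Horvat and Nakamura, alphabetically by surname: Horvat before Nakamura.
Full order: Marino, Osei, Fontaine, Harlow, Mbeki, Obi, Okonkwo, Horvat, Nakamura.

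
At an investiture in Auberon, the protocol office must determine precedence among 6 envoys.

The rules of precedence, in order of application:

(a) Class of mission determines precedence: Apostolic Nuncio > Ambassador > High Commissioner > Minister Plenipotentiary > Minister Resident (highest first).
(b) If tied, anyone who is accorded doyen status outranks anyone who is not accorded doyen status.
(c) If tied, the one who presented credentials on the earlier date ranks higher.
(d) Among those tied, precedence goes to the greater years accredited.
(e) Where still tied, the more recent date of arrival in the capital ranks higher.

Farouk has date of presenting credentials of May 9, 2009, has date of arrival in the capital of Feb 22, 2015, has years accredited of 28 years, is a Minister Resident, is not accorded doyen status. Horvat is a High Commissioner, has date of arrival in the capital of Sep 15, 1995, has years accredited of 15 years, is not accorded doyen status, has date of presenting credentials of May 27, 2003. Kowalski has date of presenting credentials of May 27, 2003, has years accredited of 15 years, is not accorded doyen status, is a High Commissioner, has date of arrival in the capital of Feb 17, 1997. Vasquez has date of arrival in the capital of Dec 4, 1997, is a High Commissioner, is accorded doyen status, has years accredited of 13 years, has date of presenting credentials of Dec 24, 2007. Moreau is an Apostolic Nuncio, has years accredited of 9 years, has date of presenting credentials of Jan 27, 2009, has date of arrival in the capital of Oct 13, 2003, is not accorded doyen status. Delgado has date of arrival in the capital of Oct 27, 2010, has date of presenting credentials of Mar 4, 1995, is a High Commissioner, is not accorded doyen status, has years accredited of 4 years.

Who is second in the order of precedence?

By class of mission: Moreau (Apostolic Nuncio); then Vasquez, Delgado, Kowalski and Horvat (High Commissioner); then Farouk (Minister Resident).
Among Vasquez, Delgado, Kowalski and Horvat, accorded doyen status before not accorded doyen status: Vasquez (accorded doyen status) before Delgado, Kowalski and Horvat (not accorded doyen status).
Among Delgado, Kowalski and Horvat, by date of presenting credentials (earlier first): Delgado (Mar 4, 1995) before Kowalski and Horvat (May 27, 2003).
Kowalski and Horvat both have years accredited 15 years, so the next rule applies.
Among Kowalski and Horvat, by date of arrival in the capital (later first): Kowalski (Feb 17, 1997) before Horvat (Sep 15, 1995).
Order: Moreau, Vasquez, Delgado, Kowalski, Horvat, Farouk.

Vasquez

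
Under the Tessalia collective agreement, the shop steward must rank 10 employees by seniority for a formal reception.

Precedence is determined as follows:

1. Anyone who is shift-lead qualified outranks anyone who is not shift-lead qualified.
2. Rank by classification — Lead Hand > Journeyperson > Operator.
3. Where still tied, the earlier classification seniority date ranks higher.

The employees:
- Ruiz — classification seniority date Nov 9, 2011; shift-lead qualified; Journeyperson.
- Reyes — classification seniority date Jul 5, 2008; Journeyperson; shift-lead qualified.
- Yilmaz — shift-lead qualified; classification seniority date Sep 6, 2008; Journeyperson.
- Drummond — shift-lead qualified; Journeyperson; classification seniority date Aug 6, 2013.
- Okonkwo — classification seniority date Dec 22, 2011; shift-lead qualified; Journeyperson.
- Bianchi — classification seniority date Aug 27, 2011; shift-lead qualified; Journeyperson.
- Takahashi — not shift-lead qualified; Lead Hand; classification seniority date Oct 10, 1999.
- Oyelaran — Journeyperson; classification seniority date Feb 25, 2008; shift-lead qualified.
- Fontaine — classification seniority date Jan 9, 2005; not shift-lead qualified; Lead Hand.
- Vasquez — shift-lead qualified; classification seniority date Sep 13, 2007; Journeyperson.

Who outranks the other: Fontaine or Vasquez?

Vasquez

By the first rule: Vasquez, Oyelaran, Reyes, Yilmaz, Bianchi, Ruiz, Okonkwo and Drummond (each shift-lead qualified); then Takahashi and Fontaine (both not shift-lead qualified).
Vasquez, Oyelaran, Reyes, Yilmaz, Bianchi, Ruiz, Okonkwo and Drummond are each Journeyperson, so the next rule applies.
Among Vasquez, Oyelaran, Reyes, Yilmaz, Bianchi, Ruiz, Okonkwo and Drummond, by classification seniority date (earlier first): Vasquez (Sep 13, 2007) before Oyelaran (Feb 25, 2008) before Reyes (Jul 5, 2008) before Yilmaz (Sep 6, 2008) before Bianchi (Aug 27, 2011) before Ruiz (Nov 9, 2011) before Okonkwo (Dec 22, 2011) before Drummond (Aug 6, 2013).
Takahashi and Fontaine are each Lead Hand, so the next rule applies.
Among Takahashi and Fontaine, by classification seniority date (earlier first): Takahashi (Oct 10, 1999) before Fontaine (Jan 9, 2005).
So Vasquez takes precedence.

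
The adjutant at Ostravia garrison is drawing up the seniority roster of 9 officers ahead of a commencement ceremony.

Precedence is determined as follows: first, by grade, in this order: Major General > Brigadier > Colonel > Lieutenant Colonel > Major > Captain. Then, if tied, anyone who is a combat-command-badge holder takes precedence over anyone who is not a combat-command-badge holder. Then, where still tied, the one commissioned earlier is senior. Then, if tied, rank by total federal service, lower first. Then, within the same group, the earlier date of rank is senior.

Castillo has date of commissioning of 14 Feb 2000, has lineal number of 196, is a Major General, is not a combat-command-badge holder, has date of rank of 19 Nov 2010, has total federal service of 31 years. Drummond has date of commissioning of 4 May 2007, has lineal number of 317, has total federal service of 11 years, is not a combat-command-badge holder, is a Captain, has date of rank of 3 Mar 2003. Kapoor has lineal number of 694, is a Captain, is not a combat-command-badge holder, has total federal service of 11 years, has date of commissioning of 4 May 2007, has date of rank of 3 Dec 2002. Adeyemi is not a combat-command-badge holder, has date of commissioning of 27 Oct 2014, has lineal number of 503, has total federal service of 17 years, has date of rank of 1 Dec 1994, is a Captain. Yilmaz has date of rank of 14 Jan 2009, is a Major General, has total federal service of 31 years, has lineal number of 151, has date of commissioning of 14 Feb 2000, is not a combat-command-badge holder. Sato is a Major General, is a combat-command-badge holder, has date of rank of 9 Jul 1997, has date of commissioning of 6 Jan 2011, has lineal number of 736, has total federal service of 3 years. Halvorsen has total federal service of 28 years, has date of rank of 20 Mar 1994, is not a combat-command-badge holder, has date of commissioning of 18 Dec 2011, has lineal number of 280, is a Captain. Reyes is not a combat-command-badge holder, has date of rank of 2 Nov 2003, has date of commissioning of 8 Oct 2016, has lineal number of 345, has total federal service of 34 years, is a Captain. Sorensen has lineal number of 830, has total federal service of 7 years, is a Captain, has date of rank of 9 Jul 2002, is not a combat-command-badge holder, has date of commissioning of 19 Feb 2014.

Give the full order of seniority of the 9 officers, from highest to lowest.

Sato, Yilmaz, Castillo, Kapoor, Drummond, Halvorsen, Sorensen, Adeyemi, Reyes

By grade: Sato, Yilmaz and Castillo (Major General); then Kapoor, Drummond, Halvorsen, Sorensen, Adeyemi and Reyes (Captain).
Among Sato, Yilmaz and Castillo, a combat-command-badge holder before not a combat-command-badge holder: Sato (a combat-command-badge holder) before Yilmaz and Castillo (not a combat-command-badge holder).
Yilmaz and Castillo both have date of commissioning 14 Feb 2000, so the next rule applies.
Yilmaz and Castillo both have total federal service 31 years, so the next rule applies.
Among Yilmaz and Castillo, by date of rank (earlier first): Yilmaz (14 Jan 2009) before Castillo (19 Nov 2010).
Kapoor, Drummond, Halvorsen, Sorensen, Adeyemi and Reyes are each not a combat-command-badge holder, so the next rule applies.
Among Kapoor, Drummond, Halvorsen, Sorensen, Adeyemi and Reyes, by date of commissioning (earlier first): Kapoor and Drummond (4 May 2007) before Halvorsen (18 Dec 2011) before Sorensen (19 Feb 2014) before Adeyemi (27 Oct 2014) before Reyes (8 Oct 2016).
Kapoor and Drummond both have total federal service 11 years, so the next rule applies.
Among Kapoor and Drummond, by date of rank (earlier first): Kapoor (3 Dec 2002) before Drummond (3 Mar 2003).
Full order: Sato, Yilmaz, Castillo, Kapoor, Drummond, Halvorsen, Sorensen, Adeyemi, Reyes.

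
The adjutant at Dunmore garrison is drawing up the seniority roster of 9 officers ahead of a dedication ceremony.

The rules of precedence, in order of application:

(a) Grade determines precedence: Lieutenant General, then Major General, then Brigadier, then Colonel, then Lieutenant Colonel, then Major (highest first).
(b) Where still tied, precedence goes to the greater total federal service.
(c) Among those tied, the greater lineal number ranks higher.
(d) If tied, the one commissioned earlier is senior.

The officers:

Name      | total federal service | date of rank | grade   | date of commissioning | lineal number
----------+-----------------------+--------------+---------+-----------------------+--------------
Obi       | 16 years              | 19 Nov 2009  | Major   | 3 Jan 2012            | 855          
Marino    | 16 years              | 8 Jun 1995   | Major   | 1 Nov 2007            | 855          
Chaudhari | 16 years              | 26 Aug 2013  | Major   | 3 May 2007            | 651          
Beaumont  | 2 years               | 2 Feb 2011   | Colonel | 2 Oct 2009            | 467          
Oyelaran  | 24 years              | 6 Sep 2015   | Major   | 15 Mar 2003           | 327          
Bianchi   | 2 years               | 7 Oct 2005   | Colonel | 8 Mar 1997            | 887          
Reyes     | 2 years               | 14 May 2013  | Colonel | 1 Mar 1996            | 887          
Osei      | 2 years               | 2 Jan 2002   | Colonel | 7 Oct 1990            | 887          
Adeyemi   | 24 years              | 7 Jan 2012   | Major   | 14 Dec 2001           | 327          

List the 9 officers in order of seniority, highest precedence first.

Osei, Reyes, Bianchi, Beaumont, Adeyemi, Oyelaran, Marino, Obi, Chaudhari

By grade: Osei, Reyes, Bianchi and Beaumont (Colonel); then Adeyemi, Oyelaran, Marino, Obi and Chaudhari (Major).
Osei, Reyes, Bianchi and Beaumont all have total federal service 2 years, so the next rule applies.
Among Osei, Reyes, Bianchi and Beaumont, by lineal number (higher first): Osei, Reyes and Bianchi (887) before Beaumont (467).
Among Osei, Reyes and Bianchi, by date of commissioning (earlier first): Osei (7 Oct 1990) before Reyes (1 Mar 1996) before Bianchi (8 Mar 1997).
Among Adeyemi, Oyelaran, Marino, Obi and Chaudhari, by total federal service (higher first): Adeyemi and Oyelaran (24 years) before Marino, Obi and Chaudhari (16 years).
Adeyemi and Oyelaran both have lineal number 327, so the next rule applies.
Among Adeyemi and Oyelaran, by date of commissioning (earlier first): Adeyemi (14 Dec 2001) before Oyelaran (15 Mar 2003).
Among Marino, Obi and Chaudhari, by lineal number (higher first): Marino and Obi (855) before Chaudhari (651).
Among Marino and Obi, by date of commissioning (earlier first): Marino (1 Nov 2007) before Obi (3 Jan 2012).
Full order: Osei, Reyes, Bianchi, Beaumont, Adeyemi, Oyelaran, Marino, Obi, Chaudhari.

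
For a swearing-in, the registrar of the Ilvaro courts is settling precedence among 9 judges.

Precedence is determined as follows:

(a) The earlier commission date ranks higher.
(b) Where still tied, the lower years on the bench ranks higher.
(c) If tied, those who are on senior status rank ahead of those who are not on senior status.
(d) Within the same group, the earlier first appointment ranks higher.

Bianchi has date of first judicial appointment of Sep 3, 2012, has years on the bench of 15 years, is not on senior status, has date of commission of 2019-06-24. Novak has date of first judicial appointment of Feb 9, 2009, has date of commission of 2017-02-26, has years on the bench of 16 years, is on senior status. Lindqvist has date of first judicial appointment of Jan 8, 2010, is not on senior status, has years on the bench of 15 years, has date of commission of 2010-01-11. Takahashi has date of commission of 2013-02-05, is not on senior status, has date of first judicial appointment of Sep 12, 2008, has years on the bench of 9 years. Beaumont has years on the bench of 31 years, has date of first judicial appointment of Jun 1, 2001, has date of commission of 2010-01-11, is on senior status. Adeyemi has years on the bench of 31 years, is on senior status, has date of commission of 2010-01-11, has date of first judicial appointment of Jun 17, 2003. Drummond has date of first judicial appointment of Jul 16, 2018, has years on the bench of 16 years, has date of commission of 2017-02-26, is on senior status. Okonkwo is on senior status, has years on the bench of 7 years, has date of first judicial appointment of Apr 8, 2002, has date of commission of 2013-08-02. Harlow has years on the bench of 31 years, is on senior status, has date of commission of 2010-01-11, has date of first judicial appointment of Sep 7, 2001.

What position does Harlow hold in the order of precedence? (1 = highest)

By date of commission (earlier first): Lindqvist, Beaumont, Harlow and Adeyemi (each 2010-01-11); then Takahashi (2013-02-05); then Okonkwo (2013-08-02); then Novak and Drummond (both 2017-02-26); then Bianchi (2019-06-24).
Among Lindqvist, Beaumont, Harlow and Adeyemi, by years on the bench (lower first): Lindqvist (15 years) before Beaumont, Harlow and Adeyemi (31 years).
Beaumont, Harlow and Adeyemi are each on senior status, so the next rule applies.
Among Beaumont, Harlow and Adeyemi, by date of first judicial appointment (earlier first): Beaumont (Jun 1, 2001) before Harlow (Sep 7, 2001) before Adeyemi (Jun 17, 2003).
Novak and Drummond both have years on the bench 16 years, so the next rule applies.
Novak and Drummond are each on senior status, so the next rule applies.
Among Novak and Drummond, by date of first judicial appointment (earlier first): Novak (Feb 9, 2009) before Drummond (Jul 16, 2018).
Order: Lindqvist, Beaumont, Harlow, Adeyemi, Takahashi, Okonkwo, Novak, Drummond, Bianchi. So position 3.

3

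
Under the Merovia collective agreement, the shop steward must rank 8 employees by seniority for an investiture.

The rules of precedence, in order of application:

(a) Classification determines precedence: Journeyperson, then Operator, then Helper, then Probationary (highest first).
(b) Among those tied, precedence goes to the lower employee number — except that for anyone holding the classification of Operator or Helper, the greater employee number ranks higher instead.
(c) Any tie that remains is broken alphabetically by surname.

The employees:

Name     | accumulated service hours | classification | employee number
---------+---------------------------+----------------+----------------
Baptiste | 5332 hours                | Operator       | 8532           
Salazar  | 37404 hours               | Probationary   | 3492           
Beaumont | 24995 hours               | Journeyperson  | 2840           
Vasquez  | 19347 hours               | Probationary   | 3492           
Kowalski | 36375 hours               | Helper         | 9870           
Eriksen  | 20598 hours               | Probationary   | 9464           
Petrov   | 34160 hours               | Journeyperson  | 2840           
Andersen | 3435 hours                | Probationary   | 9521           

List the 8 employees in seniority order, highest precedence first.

By classification: Beaumont and Petrov (Journeyperson); then Baptiste (Operator); then Kowalski (Helper); then Salazar, Vasquez, Eriksen and Andersen (Probationary).
Beaumont and Petrov both have employee number 2840, so the next rule applies.
Among Beaumont and Petrov, alphabetically by surname: Beaumont before Petrov.
Among Salazar, Vasquez, Eriksen and Andersen, by employee number (lower first): Salazar and Vasquez (3492) before Eriksen (9464) before Andersen (9521).
Among Salazar and Vasquez, alphabetically by surname: Salazar before Vasquez.
Full order: Beaumont, Petrov, Baptiste, Kowalski, Salazar, Vasquez, Eriksen, Andersen.

Beaumont, Petrov, Baptiste, Kowalski, Salazar, Vasquez, Eriksen, Andersen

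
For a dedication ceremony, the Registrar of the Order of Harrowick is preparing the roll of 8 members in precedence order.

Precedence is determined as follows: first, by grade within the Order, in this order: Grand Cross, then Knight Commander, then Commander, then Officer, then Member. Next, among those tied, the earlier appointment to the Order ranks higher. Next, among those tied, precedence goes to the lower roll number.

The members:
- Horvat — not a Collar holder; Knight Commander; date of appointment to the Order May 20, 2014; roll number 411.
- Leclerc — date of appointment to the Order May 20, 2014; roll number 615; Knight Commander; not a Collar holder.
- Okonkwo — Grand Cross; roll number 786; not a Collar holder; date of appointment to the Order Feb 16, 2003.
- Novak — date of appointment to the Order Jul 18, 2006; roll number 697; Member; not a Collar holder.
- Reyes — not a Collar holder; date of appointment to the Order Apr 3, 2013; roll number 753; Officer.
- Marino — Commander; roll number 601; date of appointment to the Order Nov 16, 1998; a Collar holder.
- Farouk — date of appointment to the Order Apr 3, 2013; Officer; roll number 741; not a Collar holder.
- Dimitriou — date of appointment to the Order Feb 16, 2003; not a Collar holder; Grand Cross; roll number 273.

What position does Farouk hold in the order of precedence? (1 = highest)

By grade within the Order: Dimitriou and Okonkwo (Grand Cross); then Horvat and Leclerc (Knight Commander); then Marino (Commander); then Farouk and Reyes (Officer); then Novak (Member).
Dimitriou and Okonkwo both have date of appointment to the Order Feb 16, 2003, so the next rule applies.
Among Dimitriou and Okonkwo, by roll number (lower first): Dimitriou (273) before Okonkwo (786).
Horvat and Leclerc both have date of appointment to the Order May 20, 2014, so the next rule applies.
Among Horvat and Leclerc, by roll number (lower first): Horvat (411) before Leclerc (615).
Farouk and Reyes both have date of appointment to the Order Apr 3, 2013, so the next rule applies.
Among Farouk and Reyes, by roll number (lower first): Farouk (741) before Reyes (753).
Order: Dimitriou, Okonkwo, Horvat, Leclerc, Marino, Farouk, Reyes, Novak. So position 6.

6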